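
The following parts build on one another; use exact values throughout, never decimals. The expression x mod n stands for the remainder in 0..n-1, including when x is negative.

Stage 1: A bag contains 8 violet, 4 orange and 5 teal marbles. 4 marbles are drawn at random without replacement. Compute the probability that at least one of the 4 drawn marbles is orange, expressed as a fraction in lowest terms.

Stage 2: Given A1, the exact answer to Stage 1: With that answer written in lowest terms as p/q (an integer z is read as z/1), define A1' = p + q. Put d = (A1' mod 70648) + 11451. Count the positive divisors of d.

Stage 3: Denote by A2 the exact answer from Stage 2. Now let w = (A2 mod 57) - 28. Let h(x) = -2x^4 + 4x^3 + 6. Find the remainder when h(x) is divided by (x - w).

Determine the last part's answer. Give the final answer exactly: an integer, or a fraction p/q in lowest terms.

-147450

Stage 1: total draws C(17,4) = 2380; complement C(13,4) = 715; favorable 2380 - 715 = 1665; P = 333/476; answer 333/476
Stage 2: A1 = 333/476; threaded value p + q = 809; d = 12260; 12260 = 2^2 * 5 * 613; number of divisors = (2+1) * (1+1) * (1+1) = 12; answer 12
Stage 3: A2 = 12; w = -16; remainder = value at the root: -2*(-16)^4 + 4*(-16)^3 + 6 = (-131072) + (-16384) + (6) = -147450; answer -147450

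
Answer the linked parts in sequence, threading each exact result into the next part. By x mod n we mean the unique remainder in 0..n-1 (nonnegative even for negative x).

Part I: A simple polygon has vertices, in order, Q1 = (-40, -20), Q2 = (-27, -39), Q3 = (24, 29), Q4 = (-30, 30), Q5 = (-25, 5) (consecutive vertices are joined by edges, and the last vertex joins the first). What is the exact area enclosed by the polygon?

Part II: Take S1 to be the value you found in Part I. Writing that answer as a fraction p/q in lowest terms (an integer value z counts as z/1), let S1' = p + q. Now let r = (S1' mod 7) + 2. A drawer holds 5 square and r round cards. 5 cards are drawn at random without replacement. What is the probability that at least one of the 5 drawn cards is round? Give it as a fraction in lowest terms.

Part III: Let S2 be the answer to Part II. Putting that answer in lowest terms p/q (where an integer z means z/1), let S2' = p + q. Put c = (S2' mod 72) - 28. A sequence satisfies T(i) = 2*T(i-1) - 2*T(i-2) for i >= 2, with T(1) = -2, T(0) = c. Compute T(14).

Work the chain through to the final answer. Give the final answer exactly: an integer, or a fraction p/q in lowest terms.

Part I: cross terms: (-40*-39 - -27*-20)=1020, (-27*29 - 24*-39)=153, (24*30 - -30*29)=1590, (-30*5 - -25*30)=600, (-25*-20 - -40*5)=700; twice the area = |4063| = 4063; area = 4063/2; answer 4063/2
Part II: S1 = 4063/2; threaded value p + q = 4065; r = 7; total draws C(12,5) = 792; complement C(5,5) = 1; favorable 792 - 1 = 791; P = 791/792; answer 791/792
Part III: S2 = 791/792; threaded value p + q = 1583; c = 43; T(2) = 2*(-2) - 2*(43) = -90; iterating: T(2)=-90, T(3)=-176, T(4)=-172, T(5)=8, T(6)=360, T(7)=704, T(8)=688, T(9)=-32, T(10)=-1440, T(11)=-2816, T(12)=-2752, T(13)=128, T(14)=5760; answer 5760

5760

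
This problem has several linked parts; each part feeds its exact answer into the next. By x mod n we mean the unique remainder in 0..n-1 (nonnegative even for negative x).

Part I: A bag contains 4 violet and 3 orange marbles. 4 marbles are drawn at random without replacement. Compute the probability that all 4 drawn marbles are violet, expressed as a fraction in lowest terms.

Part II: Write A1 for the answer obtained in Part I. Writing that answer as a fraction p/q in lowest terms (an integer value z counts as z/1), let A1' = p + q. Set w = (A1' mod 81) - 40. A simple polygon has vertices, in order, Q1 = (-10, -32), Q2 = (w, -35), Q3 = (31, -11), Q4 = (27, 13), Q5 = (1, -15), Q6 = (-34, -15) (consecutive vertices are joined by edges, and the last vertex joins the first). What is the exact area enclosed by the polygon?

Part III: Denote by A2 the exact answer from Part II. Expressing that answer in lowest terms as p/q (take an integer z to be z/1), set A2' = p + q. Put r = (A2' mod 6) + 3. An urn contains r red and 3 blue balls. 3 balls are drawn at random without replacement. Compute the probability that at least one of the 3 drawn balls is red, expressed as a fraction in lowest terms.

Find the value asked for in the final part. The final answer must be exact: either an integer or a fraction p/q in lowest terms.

Part I: total draws C(7,4) = 35; favorable C(4,4) = 1; P = 1/35; answer 1/35
Part II: A1 = 1/35; threaded value p + q = 36; w = -4; cross terms: (-10*-35 - -4*-32)=222, (-4*-11 - 31*-35)=1129, (31*13 - 27*-11)=700, (27*-15 - 1*13)=-418, (1*-15 - -34*-15)=-525, (-34*-32 - -10*-15)=938; twice the area = |2046| = 2046; area = 1023; answer 1023
Part III: A2 = 1023; threaded value p + q = 1024; r = 7; total draws C(10,3) = 120; complement C(3,3) = 1; favorable 120 - 1 = 119; P = 119/120; answer 119/120

119/120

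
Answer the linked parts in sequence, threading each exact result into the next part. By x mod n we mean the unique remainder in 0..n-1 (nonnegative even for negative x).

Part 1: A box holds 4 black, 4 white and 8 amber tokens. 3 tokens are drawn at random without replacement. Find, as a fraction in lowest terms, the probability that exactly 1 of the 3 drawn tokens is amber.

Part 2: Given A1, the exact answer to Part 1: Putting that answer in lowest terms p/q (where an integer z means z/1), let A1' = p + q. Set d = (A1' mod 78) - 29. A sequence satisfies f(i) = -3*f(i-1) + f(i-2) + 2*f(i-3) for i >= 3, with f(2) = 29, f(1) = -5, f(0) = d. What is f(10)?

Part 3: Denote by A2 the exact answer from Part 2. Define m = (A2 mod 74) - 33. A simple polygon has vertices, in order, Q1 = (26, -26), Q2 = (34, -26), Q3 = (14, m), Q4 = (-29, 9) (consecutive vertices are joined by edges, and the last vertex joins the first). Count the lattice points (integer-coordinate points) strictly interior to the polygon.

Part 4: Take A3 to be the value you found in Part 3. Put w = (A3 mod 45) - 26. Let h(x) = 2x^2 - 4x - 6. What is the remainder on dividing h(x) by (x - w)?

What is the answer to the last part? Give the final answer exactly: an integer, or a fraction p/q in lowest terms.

120

Part 1: total draws C(16,3) = 560; favorable C(8,1)*C(8,2) = 224; P = 2/5; answer 2/5
Part 2: A1 = 2/5; threaded value p + q = 7; d = -22; f(3) = -3*(29) + 1*(-5) + 2*(-22) = -136; iterating: f(3)=-136, f(4)=427, f(5)=-1359, f(6)=4232, f(7)=-13201, f(8)=41117, f(9)=-128088, f(10)=398979; answer 398979
Part 3: A2 = 398979; m = 12; cross terms: (26*-26 - 34*-26)=208, (34*12 - 14*-26)=772, (14*9 - -29*12)=474, (-29*-26 - 26*9)=520; twice the area = |1974| = 1974; area = 987; boundary points = 8 + 2 + 1 + 5 = 16; strictly interior points = area - boundary/2 + 1 = 980; answer 980
Part 4: A3 = 980; w = 9; remainder = value at the root: 2*(9)^2 - 4*(9)^1 - 6 = (162) + (-36) + (-6) = 120; answer 120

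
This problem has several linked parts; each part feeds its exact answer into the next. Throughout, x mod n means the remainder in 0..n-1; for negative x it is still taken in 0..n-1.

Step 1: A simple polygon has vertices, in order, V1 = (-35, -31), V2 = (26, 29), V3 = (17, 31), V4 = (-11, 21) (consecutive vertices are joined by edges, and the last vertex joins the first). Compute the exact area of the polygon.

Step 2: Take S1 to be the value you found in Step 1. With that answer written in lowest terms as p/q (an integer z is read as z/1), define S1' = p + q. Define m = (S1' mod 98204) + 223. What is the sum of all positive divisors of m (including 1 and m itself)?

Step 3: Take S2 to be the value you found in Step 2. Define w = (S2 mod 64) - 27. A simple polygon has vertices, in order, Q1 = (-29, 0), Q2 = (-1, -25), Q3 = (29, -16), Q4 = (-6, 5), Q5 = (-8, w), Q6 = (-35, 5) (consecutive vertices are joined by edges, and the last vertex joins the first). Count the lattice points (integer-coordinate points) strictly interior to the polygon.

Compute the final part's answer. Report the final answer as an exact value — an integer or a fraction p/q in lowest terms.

Step 1: cross terms: (-35*29 - 26*-31)=-209, (26*31 - 17*29)=313, (17*21 - -11*31)=698, (-11*-31 - -35*21)=1076; twice the area = |1878| = 1878; area = 939; answer 939
Step 2: S1 = 939; threaded value p + q = 940; m = 1163; 1163 is prime, so its only divisors are 1 and 1163; sigma = 1 + 1163 = 1164; answer 1164
Step 3: S2 = 1164; w = -15; cross terms: (-29*-25 - -1*0)=725, (-1*-16 - 29*-25)=741, (29*5 - -6*-16)=49, (-6*-15 - -8*5)=130, (-8*5 - -35*-15)=-565, (-35*0 - -29*5)=145; twice the area = |1225| = 1225; area = 1225/2; boundary points = 1 + 3 + 7 + 2 + 1 + 1 = 15; strictly interior points = area - boundary/2 + 1 = 606; answer 606

606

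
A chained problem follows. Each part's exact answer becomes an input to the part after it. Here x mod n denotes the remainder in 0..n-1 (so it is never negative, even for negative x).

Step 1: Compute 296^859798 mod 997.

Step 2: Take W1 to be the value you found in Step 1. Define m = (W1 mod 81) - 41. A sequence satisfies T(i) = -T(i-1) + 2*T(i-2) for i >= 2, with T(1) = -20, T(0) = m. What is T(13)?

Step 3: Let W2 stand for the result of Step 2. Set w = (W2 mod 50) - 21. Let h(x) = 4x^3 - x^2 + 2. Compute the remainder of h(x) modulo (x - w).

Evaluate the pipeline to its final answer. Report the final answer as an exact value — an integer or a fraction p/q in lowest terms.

Step 1: squarings mod 997: 296^1=296, 296^2=877, 296^4=442, 296^8=949, 296^16=310, 296^32=388, 296^64=994, 296^128=9, 296^256=81, 296^512=579, 296^1024=249, 296^2048=187, 296^4096=74, 296^8192=491, 296^16384=804, 296^32768=360, 296^65536=987, 296^131072=100, 296^262144=30, 296^524288=900; 296^859798 = 296^2 * 296^4 * 296^16 * 296^128 * 296^512 * 296^1024 * 296^2048 * 296^4096 * 296^65536 * 296^262144 * 296^524288 = 701 (mod 997); answer 701
Step 2: W1 = 701; m = 12; T(2) = -1*(-20) + 2*(12) = 44; iterating: T(2)=44, T(3)=-84, T(4)=172, T(5)=-340, T(6)=684, T(7)=-1364, T(8)=2732, T(9)=-5460, T(10)=10924, T(11)=-21844, T(12)=43692, T(13)=-87380; answer -87380
Step 3: W2 = -87380; w = -1; remainder = value at the root: 4*(-1)^3 - 1*(-1)^2 + 2 = (-4) + (-1) + (2) = -3; answer -3

-3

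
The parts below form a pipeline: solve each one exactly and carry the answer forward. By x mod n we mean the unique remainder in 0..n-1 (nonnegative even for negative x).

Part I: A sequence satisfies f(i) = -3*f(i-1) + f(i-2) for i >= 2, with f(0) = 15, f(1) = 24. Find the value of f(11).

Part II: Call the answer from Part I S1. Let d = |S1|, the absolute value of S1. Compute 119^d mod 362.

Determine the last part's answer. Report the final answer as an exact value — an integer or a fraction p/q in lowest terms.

133

Part I: f(2) = -3*(24) + 1*(15) = -57; iterating: f(2)=-57, f(3)=195, f(4)=-642, f(5)=2121, f(6)=-7005, f(7)=23136, f(8)=-76413, f(9)=252375, f(10)=-833538, f(11)=2752989; answer 2752989
Part II: S1 = 2752989; d = 2752989; squarings mod 362: 119^1=119, 119^2=43, 119^4=39, 119^8=73, 119^16=261, 119^32=65, 119^64=243, 119^128=43, 119^256=39, 119^512=73, 119^1024=261, 119^2048=65, 119^4096=243, 119^8192=43, 119^16384=39, 119^32768=73, 119^65536=261, 119^131072=65, 119^262144=243, 119^524288=43, 119^1048576=39, 119^2097152=73; 119^2752989 = 119^1 * 119^4 * 119^8 * 119^16 * 119^64 * 119^128 * 119^256 * 119^131072 * 119^524288 * 119^2097152 = 133 (mod 362); answer 133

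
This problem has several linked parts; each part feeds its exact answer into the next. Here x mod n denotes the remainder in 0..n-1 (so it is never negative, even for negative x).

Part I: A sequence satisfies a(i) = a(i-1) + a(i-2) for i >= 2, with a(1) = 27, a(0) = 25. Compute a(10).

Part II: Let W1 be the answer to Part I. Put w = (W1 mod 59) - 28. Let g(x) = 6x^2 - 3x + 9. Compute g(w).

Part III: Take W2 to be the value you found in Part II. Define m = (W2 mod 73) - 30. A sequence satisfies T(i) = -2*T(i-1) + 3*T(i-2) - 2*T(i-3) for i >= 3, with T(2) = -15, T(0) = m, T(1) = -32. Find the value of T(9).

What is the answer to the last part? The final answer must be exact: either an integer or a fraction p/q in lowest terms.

Part I: a(2) = 1*(27) + 1*(25) = 52; iterating: a(2)=52, a(3)=79, a(4)=131, a(5)=210, a(6)=341, a(7)=551, a(8)=892, a(9)=1443, a(10)=2335; answer 2335
Part II: W1 = 2335; w = 6; 6*(6)^2 - 3*(6)^1 + 9 = (216) + (-18) + (9) = 207; answer 207
Part III: W2 = 207; m = 31; T(3) = -2*(-15) + 3*(-32) - 2*(31) = -128; iterating: T(3)=-128, T(4)=275, T(5)=-904, T(6)=2889, T(7)=-9040, T(8)=28555, T(9)=-90008; answer -90008

-90008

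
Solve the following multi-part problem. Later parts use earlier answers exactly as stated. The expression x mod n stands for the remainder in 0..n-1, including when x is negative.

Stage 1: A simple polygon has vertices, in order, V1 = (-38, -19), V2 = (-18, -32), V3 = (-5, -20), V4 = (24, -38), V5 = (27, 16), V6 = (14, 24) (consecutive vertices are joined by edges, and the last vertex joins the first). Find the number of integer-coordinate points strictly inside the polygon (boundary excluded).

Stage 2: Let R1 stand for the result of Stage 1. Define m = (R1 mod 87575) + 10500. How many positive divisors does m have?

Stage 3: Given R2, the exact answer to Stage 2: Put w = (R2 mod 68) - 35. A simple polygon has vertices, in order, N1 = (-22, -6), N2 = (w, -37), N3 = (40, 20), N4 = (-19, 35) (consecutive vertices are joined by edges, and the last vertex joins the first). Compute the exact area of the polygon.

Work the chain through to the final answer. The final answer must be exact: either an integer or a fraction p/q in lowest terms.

Stage 1: cross terms: (-38*-32 - -18*-19)=874, (-18*-20 - -5*-32)=200, (-5*-38 - 24*-20)=670, (24*16 - 27*-38)=1410, (27*24 - 14*16)=424, (14*-19 - -38*24)=646; twice the area = |4224| = 4224; area = 2112; boundary points = 1 + 1 + 1 + 3 + 1 + 1 = 8; strictly interior points = area - boundary/2 + 1 = 2109; answer 2109
Stage 2: R1 = 2109; m = 12609; 12609 = 3^3 * 467; number of divisors = (3+1) * (1+1) = 8; answer 8
Stage 3: R2 = 8; w = -27; cross terms: (-22*-37 - -27*-6)=652, (-27*20 - 40*-37)=940, (40*35 - -19*20)=1780, (-19*-6 - -22*35)=884; twice the area = |4256| = 4256; area = 2128; answer 2128

2128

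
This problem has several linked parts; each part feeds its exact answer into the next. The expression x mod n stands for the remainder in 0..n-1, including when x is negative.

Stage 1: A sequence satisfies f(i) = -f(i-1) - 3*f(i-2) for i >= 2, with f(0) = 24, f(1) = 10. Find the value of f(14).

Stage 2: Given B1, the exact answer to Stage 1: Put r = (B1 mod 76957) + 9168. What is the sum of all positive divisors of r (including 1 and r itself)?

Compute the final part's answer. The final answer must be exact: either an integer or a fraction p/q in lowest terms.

94632

Stage 1: f(2) = -1*(10) - 3*(24) = -82; iterating: f(2)=-82, f(3)=52, f(4)=194, f(5)=-350, f(6)=-232, f(7)=1282, f(8)=-586, f(9)=-3260, f(10)=5018, f(11)=4762, f(12)=-19816, f(13)=5530, f(14)=53918; answer 53918
Stage 2: B1 = 53918; r = 63086; 63086 = 2 * 31543; sigma = (1 + 2) * (1 + 31543) = 3 * 31544 = 94632; answer 94632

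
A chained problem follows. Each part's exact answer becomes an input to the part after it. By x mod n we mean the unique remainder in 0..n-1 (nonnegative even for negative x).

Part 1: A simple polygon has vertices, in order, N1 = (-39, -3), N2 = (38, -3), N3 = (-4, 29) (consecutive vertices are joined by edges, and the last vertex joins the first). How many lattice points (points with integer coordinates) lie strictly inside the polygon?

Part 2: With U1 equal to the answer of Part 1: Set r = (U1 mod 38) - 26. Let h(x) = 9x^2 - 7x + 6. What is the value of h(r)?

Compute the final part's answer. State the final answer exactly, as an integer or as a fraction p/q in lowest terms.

Part 1: cross terms: (-39*-3 - 38*-3)=231, (38*29 - -4*-3)=1090, (-4*-3 - -39*29)=1143; twice the area = |2464| = 2464; area = 1232; boundary points = 77 + 2 + 1 = 80; strictly interior points = area - boundary/2 + 1 = 1193; answer 1193
Part 2: U1 = 1193; r = -11; 9*(-11)^2 - 7*(-11)^1 + 6 = (1089) + (77) + (6) = 1172; answer 1172

1172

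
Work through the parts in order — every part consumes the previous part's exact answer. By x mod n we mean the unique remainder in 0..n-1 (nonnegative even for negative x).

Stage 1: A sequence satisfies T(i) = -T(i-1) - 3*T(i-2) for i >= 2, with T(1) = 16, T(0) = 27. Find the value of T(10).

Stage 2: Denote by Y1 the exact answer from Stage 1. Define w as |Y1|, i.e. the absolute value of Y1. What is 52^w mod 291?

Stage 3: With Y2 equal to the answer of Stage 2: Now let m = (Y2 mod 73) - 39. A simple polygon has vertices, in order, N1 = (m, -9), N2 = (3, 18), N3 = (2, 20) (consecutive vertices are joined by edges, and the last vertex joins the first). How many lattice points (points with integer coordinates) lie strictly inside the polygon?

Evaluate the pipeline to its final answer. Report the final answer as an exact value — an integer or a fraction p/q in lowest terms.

0

Stage 1: T(2) = -1*(16) - 3*(27) = -97; iterating: T(2)=-97, T(3)=49, T(4)=242, T(5)=-389, T(6)=-337, T(7)=1504, T(8)=-493, T(9)=-4019, T(10)=5498; answer 5498
Stage 2: Y1 = 5498; w = 5498; squarings mod 291: 52^1=52, 52^2=85, 52^4=241, 52^8=172, 52^16=193, 52^32=1, 52^64=1, 52^128=1, 52^256=1, 52^512=1, 52^1024=1, 52^2048=1, 52^4096=1; 52^5498 = 52^2 * 52^8 * 52^16 * 52^32 * 52^64 * 52^256 * 52^1024 * 52^4096 = 124 (mod 291); answer 124
Stage 3: Y2 = 124; m = 12; cross terms: (12*18 - 3*-9)=243, (3*20 - 2*18)=24, (2*-9 - 12*20)=-258; twice the area = |9| = 9; area = 9/2; boundary points = 9 + 1 + 1 = 11; strictly interior points = area - boundary/2 + 1 = 0; answer 0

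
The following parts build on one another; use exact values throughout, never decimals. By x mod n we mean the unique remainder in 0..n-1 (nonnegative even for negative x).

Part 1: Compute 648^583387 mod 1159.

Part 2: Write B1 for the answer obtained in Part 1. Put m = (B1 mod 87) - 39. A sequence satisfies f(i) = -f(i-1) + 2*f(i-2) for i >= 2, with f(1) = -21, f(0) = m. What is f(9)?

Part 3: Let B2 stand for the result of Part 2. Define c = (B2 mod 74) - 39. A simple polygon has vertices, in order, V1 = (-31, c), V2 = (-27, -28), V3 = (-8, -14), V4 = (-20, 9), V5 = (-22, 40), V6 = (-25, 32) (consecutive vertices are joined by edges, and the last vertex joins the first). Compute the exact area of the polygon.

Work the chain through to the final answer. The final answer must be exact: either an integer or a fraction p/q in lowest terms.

Part 1: squarings mod 1159: 648^1=648, 648^2=346, 648^4=339, 648^8=180, 648^16=1107, 648^32=386, 648^64=644, 648^128=973, 648^256=985, 648^512=142, 648^1024=461, 648^2048=424, 648^4096=131, 648^8192=935, 648^16384=339, 648^32768=180, 648^65536=1107, 648^131072=386, 648^262144=644, 648^524288=973; 648^583387 = 648^1 * 648^2 * 648^8 * 648^16 * 648^64 * 648^128 * 648^512 * 648^1024 * 648^8192 * 648^16384 * 648^32768 * 648^524288 = 451 (mod 1159); answer 451
Part 2: B1 = 451; m = -23; f(2) = -1*(-21) + 2*(-23) = -25; iterating: f(2)=-25, f(3)=-17, f(4)=-33, f(5)=-1, f(6)=-65, f(7)=63, f(8)=-193, f(9)=319; answer 319
Part 3: B2 = 319; c = -16; cross terms: (-31*-28 - -27*-16)=436, (-27*-14 - -8*-28)=154, (-8*9 - -20*-14)=-352, (-20*40 - -22*9)=-602, (-22*32 - -25*40)=296, (-25*-16 - -31*32)=1392; twice the area = |1324| = 1324; area = 662; answer 662

662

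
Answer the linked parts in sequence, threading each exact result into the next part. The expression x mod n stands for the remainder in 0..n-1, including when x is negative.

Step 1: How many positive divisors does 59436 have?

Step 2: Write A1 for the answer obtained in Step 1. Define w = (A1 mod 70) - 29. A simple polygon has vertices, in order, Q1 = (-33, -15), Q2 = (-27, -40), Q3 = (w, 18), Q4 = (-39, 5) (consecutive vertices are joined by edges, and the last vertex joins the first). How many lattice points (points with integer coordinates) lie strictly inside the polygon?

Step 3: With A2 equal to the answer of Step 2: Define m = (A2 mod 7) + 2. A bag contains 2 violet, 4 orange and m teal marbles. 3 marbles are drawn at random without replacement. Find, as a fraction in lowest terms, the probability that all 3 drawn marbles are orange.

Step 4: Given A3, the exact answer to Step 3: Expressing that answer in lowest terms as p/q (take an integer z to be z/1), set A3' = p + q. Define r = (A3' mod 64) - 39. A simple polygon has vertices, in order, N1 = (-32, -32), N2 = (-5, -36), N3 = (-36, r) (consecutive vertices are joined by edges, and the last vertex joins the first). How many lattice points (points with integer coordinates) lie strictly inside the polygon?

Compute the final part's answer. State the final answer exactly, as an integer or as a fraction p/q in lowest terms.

Step 1: 59436 = 2^2 * 3^2 * 13 * 127; number of divisors = (2+1) * (2+1) * (1+1) * (1+1) = 36; answer 36
Step 2: A1 = 36; w = 7; cross terms: (-33*-40 - -27*-15)=915, (-27*18 - 7*-40)=-206, (7*5 - -39*18)=737, (-39*-15 - -33*5)=750; twice the area = |2196| = 2196; area = 1098; boundary points = 1 + 2 + 1 + 2 = 6; strictly interior points = area - boundary/2 + 1 = 1096; answer 1096
Step 3: A2 = 1096; m = 6; total draws C(12,3) = 220; favorable C(4,3) = 4; P = 1/55; answer 1/55
Step 4: A3 = 1/55; threaded value p + q = 56; r = 17; cross terms: (-32*-36 - -5*-32)=992, (-5*17 - -36*-36)=-1381, (-36*-32 - -32*17)=1696; twice the area = |1307| = 1307; area = 1307/2; boundary points = 1 + 1 + 1 = 3; strictly interior points = area - boundary/2 + 1 = 653; answer 653

653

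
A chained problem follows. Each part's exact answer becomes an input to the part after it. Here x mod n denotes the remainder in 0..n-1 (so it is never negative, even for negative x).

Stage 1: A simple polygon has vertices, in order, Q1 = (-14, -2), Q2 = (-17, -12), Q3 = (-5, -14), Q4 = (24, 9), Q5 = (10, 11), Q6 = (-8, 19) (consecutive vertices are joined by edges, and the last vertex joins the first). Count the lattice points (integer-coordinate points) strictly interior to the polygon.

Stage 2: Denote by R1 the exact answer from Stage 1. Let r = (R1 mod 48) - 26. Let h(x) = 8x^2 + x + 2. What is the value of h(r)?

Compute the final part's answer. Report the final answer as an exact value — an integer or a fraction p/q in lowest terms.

1584

Stage 1: cross terms: (-14*-12 - -17*-2)=134, (-17*-14 - -5*-12)=178, (-5*9 - 24*-14)=291, (24*11 - 10*9)=174, (10*19 - -8*11)=278, (-8*-2 - -14*19)=282; twice the area = |1337| = 1337; area = 1337/2; boundary points = 1 + 2 + 1 + 2 + 2 + 3 = 11; strictly interior points = area - boundary/2 + 1 = 664; answer 664
Stage 2: R1 = 664; r = 14; 8*(14)^2 + 1*(14)^1 + 2 = (1568) + (14) + (2) = 1584; answer 1584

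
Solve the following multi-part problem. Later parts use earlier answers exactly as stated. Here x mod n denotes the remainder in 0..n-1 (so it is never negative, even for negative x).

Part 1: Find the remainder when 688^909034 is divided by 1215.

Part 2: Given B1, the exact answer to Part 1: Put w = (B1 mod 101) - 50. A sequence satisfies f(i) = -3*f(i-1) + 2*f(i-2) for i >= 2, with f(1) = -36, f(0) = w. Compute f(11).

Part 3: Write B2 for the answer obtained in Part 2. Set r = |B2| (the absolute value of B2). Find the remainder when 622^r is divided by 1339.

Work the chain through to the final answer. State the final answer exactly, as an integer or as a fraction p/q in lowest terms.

924

Part 1: squarings mod 1215: 688^1=688, 688^2=709, 688^4=886, 688^8=106, 688^16=301, 688^32=691, 688^64=1201, 688^128=196, 688^256=751, 688^512=241, 688^1024=976, 688^2048=16, 688^4096=256, 688^8192=1141, 688^16384=616, 688^32768=376, 688^65536=436, 688^131072=556, 688^262144=526, 688^524288=871; 688^909034 = 688^2 * 688^8 * 688^32 * 688^64 * 688^128 * 688^512 * 688^1024 * 688^2048 * 688^4096 * 688^16384 * 688^32768 * 688^65536 * 688^262144 * 688^524288 = 4 (mod 1215); answer 4
Part 2: B1 = 4; w = -46; f(2) = -3*(-36) + 2*(-46) = 16; iterating: f(2)=16, f(3)=-120, f(4)=392, f(5)=-1416, f(6)=5032, f(7)=-17928, f(8)=63848, f(9)=-227400, f(10)=809896, f(11)=-2884488; answer -2884488
Part 3: B2 = -2884488; r = 2884488; squarings mod 1339: 622^1=622, 622^2=1252, 622^4=874, 622^8=646, 622^16=887, 622^32=776, 622^64=965, 622^128=620, 622^256=107, 622^512=737, 622^1024=874, 622^2048=646, 622^4096=887, 622^8192=776, 622^16384=965, 622^32768=620, 622^65536=107, 622^131072=737, 622^262144=874, 622^524288=646, 622^1048576=887, 622^2097152=776; 622^2884488 = 622^8 * 622^128 * 622^256 * 622^512 * 622^262144 * 622^524288 * 622^2097152 = 924 (mod 1339); answer 924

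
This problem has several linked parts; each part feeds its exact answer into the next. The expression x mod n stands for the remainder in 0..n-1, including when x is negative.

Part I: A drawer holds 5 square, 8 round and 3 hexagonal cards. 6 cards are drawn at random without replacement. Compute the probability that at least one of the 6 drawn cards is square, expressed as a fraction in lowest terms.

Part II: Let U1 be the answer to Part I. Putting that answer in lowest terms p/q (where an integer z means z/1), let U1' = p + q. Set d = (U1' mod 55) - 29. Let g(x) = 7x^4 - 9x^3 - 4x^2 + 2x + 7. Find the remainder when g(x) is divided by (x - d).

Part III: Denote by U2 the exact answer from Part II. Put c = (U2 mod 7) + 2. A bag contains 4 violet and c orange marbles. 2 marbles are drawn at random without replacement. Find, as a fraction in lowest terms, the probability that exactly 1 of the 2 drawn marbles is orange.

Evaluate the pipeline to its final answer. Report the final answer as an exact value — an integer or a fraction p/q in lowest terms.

8/15

Part I: total draws C(16,6) = 8008; complement C(11,6) = 462; favorable 8008 - 462 = 7546; P = 49/52; answer 49/52
Part II: U1 = 49/52; threaded value p + q = 101; d = 17; remainder = value at the root: 7*(17)^4 - 9*(17)^3 - 4*(17)^2 + 2*(17)^1 + 7 = (584647) + (-44217) + (-1156) + (34) + (7) = 539315; answer 539315
Part III: U2 = 539315; c = 2; total draws C(6,2) = 15; favorable C(2,1)*C(4,1) = 8; P = 8/15; answer 8/15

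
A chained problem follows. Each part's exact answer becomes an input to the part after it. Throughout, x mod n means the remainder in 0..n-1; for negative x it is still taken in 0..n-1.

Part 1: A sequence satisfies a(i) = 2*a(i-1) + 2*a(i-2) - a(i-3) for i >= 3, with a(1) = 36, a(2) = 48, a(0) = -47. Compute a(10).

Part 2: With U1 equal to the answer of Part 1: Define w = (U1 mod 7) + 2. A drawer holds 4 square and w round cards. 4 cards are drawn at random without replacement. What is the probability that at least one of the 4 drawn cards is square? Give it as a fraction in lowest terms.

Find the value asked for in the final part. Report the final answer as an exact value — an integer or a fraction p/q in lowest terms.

85/99

Part 1: a(3) = 2*(48) + 2*(36) - 1*(-47) = 215; iterating: a(3)=215, a(4)=490, a(5)=1362, a(6)=3489, a(7)=9212, a(8)=24040, a(9)=63015, a(10)=164898; answer 164898
Part 2: U1 = 164898; w = 8; total draws C(12,4) = 495; complement C(8,4) = 70; favorable 495 - 70 = 425; P = 85/99; answer 85/99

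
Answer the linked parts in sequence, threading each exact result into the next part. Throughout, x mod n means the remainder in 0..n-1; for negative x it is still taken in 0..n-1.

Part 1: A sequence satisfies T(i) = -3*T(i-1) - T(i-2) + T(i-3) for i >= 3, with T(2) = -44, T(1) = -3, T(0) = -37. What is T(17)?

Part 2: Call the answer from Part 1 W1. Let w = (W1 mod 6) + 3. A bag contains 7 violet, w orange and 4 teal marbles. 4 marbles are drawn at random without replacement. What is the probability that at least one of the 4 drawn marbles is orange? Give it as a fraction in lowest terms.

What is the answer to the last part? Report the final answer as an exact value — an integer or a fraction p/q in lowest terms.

Part 1: T(3) = -3*(-44) - 1*(-3) + 1*(-37) = 98; iterating: T(3)=98, T(4)=-253, T(5)=617, T(6)=-1500, T(7)=3630, T(8)=-8773, T(9)=21189, T(10)=-51164, T(11)=123530, T(12)=-298237, T(13)=720017, T(14)=-1738284, T(15)=4196598, T(16)=-10131493, T(17)=24459597; answer 24459597
Part 2: W1 = 24459597; w = 6; total draws C(17,4) = 2380; complement C(11,4) = 330; favorable 2380 - 330 = 2050; P = 205/238; answer 205/238

205/238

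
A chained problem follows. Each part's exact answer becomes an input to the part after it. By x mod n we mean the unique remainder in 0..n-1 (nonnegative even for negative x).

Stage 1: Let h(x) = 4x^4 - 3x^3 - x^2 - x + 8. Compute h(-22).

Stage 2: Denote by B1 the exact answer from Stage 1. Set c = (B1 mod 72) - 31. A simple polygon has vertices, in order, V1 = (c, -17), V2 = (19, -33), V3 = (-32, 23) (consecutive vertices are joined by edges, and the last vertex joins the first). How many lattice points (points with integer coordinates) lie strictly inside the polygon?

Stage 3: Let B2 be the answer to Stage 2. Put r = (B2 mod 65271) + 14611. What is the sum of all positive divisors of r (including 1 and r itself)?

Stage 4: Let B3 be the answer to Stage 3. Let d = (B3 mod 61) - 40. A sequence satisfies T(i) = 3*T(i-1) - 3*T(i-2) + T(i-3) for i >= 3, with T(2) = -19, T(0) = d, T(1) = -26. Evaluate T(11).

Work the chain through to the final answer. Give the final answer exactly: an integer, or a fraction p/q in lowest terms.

Stage 1: 4*(-22)^4 - 3*(-22)^3 - 1*(-22)^2 - 1*(-22)^1 + 8 = (937024) + (31944) + (-484) + (22) + (8) = 968514; answer 968514
Stage 2: B1 = 968514; c = 11; cross terms: (11*-33 - 19*-17)=-40, (19*23 - -32*-33)=-619, (-32*-17 - 11*23)=291; twice the area = |-368| = 368; area = 184; boundary points = 8 + 1 + 1 = 10; strictly interior points = area - boundary/2 + 1 = 180; answer 180
Stage 3: B2 = 180; r = 14791; 14791 = 7 * 2113; sigma = (1 + 7) * (1 + 2113) = 8 * 2114 = 16912; answer 16912
Stage 4: B3 = 16912; d = -25; T(3) = 3*(-19) - 3*(-26) + 1*(-25) = -4; iterating: T(3)=-4, T(4)=19, T(5)=50, T(6)=89, T(7)=136, T(8)=191, T(9)=254, T(10)=325, T(11)=404; answer 404

404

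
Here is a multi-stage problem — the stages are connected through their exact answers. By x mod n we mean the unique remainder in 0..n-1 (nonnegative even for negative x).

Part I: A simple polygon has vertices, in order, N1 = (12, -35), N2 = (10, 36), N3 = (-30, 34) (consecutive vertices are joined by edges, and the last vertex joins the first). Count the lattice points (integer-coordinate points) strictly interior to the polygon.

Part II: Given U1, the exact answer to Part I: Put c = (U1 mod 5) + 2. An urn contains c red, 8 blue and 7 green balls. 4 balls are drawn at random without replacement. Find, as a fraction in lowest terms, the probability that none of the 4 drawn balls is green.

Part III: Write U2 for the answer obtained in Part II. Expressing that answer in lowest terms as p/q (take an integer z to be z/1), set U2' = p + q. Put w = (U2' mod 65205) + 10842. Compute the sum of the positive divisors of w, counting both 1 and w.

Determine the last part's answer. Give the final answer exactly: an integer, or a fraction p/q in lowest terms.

Part I: cross terms: (12*36 - 10*-35)=782, (10*34 - -30*36)=1420, (-30*-35 - 12*34)=642; twice the area = |2844| = 2844; area = 1422; boundary points = 1 + 2 + 3 = 6; strictly interior points = area - boundary/2 + 1 = 1420; answer 1420
Part II: U1 = 1420; c = 2; total draws C(17,4) = 2380; favorable C(10,4) = 210; P = 3/34; answer 3/34
Part III: U2 = 3/34; threaded value p + q = 37; w = 10879; 10879 = 11 * 23 * 43; sigma = (1 + 11) * (1 + 23) * (1 + 43) = 12 * 24 * 44 = 12672; answer 12672

12672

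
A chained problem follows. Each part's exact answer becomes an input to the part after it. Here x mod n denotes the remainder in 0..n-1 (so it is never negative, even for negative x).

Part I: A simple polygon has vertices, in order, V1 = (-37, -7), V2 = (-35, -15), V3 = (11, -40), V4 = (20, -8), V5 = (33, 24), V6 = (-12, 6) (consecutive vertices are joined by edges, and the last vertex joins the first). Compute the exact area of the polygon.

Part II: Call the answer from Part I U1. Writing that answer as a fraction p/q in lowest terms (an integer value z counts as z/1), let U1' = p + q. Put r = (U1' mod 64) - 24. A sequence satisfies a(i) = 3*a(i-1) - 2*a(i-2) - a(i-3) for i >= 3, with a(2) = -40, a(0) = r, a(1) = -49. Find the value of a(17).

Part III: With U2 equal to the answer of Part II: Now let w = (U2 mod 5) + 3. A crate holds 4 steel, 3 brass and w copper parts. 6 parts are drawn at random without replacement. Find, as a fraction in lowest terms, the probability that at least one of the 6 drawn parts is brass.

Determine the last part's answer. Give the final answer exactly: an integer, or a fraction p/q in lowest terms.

Part I: cross terms: (-37*-15 - -35*-7)=310, (-35*-40 - 11*-15)=1565, (11*-8 - 20*-40)=712, (20*24 - 33*-8)=744, (33*6 - -12*24)=486, (-12*-7 - -37*6)=306; twice the area = |4123| = 4123; area = 4123/2; answer 4123/2
Part II: U1 = 4123/2; threaded value p + q = 4125; r = 5; a(3) = 3*(-40) - 2*(-49) - 1*(5) = -27; iterating: a(3)=-27, a(4)=48, a(5)=238, a(6)=645, a(7)=1411, a(8)=2705, a(9)=4648, a(10)=7123, a(11)=9368, a(12)=9210, a(13)=1771, a(14)=-22475, a(15)=-80177, a(16)=-197352, a(17)=-409227; answer -409227
Part III: U2 = -409227; w = 6; total draws C(13,6) = 1716; complement C(10,6) = 210; favorable 1716 - 210 = 1506; P = 251/286; answer 251/286

251/286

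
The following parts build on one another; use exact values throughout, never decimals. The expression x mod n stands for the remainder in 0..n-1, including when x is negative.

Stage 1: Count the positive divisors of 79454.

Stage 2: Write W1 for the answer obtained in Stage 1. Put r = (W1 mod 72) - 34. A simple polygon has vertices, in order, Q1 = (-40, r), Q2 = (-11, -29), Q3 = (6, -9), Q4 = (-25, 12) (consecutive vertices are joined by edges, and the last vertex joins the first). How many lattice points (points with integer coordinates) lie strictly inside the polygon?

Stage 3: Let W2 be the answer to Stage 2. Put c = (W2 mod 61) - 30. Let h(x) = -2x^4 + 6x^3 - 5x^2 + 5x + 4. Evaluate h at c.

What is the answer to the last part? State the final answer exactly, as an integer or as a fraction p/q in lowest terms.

-335492

Stage 1: 79454 = 2 * 39727; number of divisors = (1+1) * (1+1) = 4; answer 4
Stage 2: W1 = 4; r = -30; cross terms: (-40*-29 - -11*-30)=830, (-11*-9 - 6*-29)=273, (6*12 - -25*-9)=-153, (-25*-30 - -40*12)=1230; twice the area = |2180| = 2180; area = 1090; boundary points = 1 + 1 + 1 + 3 = 6; strictly interior points = area - boundary/2 + 1 = 1088; answer 1088
Stage 3: W2 = 1088; c = 21; -2*(21)^4 + 6*(21)^3 - 5*(21)^2 + 5*(21)^1 + 4 = (-388962) + (55566) + (-2205) + (105) + (4) = -335492; answer -335492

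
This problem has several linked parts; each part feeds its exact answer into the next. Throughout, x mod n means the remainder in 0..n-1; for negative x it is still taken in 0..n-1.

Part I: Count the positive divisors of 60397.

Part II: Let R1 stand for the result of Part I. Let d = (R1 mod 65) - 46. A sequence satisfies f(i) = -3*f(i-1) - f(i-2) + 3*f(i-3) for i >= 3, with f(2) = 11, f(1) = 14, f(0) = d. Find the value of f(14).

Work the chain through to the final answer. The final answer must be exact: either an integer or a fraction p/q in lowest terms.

Part I: 60397 is prime, so its only divisors are 1 and 60397; count = 2; answer 2
Part II: R1 = 2; d = -44; f(3) = -3*(11) - 1*(14) + 3*(-44) = -179; iterating: f(3)=-179, f(4)=568, f(5)=-1492, f(6)=3371, f(7)=-6917, f(8)=12904, f(9)=-21682, f(10)=31391, f(11)=-33779, f(12)=4900, f(13)=113252, f(14)=-445993; answer -445993

-445993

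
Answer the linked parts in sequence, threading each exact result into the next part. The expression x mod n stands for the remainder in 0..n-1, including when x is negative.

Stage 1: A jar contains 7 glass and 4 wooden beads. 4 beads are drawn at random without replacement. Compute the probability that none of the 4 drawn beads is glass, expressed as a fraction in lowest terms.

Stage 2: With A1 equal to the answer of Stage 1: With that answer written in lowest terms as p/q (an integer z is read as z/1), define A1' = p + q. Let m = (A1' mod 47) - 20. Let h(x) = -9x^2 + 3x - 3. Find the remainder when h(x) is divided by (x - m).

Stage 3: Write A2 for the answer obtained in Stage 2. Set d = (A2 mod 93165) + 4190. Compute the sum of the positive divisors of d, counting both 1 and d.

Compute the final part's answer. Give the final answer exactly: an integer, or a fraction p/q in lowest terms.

145152

Stage 1: total draws C(11,4) = 330; favorable C(4,4) = 1; P = 1/330; answer 1/330
Stage 2: A1 = 1/330; threaded value p + q = 331; m = -18; remainder = value at the root: -9*(-18)^2 + 3*(-18)^1 - 3 = (-2916) + (-54) + (-3) = -2973; answer -2973
Stage 3: A2 = -2973; d = 94382; 94382 = 2 * 41 * 1151; sigma = (1 + 2) * (1 + 41) * (1 + 1151) = 3 * 42 * 1152 = 145152; answer 145152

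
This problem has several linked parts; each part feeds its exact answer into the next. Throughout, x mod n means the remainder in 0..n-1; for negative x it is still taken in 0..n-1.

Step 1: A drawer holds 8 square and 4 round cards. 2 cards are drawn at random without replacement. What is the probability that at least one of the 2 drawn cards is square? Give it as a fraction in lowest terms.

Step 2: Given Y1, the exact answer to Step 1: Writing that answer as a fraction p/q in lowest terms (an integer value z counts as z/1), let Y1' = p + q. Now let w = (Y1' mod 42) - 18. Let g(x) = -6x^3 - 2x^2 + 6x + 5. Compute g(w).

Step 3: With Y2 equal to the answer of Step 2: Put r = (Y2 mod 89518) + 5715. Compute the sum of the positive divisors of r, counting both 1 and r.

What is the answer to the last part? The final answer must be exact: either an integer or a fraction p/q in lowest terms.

Step 1: total draws C(12,2) = 66; complement C(4,2) = 6; favorable 66 - 6 = 60; P = 10/11; answer 10/11
Step 2: Y1 = 10/11; threaded value p + q = 21; w = 3; -6*(3)^3 - 2*(3)^2 + 6*(3)^1 + 5 = (-162) + (-18) + (18) + (5) = -157; answer -157
Step 3: Y2 = -157; r = 95076; 95076 = 2^2 * 3^2 * 19 * 139; sigma = (1 + 2 + 4) * (1 + 3 + 9) * (1 + 19) * (1 + 139) = 7 * 13 * 20 * 140 = 254800; answer 254800

254800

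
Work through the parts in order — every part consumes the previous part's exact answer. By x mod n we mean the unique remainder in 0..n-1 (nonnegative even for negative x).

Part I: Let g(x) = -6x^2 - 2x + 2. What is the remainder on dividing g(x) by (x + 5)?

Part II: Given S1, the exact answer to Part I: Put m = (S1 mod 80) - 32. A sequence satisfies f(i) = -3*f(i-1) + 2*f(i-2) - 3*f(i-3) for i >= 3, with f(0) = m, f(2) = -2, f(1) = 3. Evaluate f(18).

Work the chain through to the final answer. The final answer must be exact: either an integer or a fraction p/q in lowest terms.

-14739864515

Part I: remainder = value at the root: -6*(-5)^2 - 2*(-5)^1 + 2 = (-150) + (10) + (2) = -138; answer -138
Part II: S1 = -138; m = -10; f(3) = -3*(-2) + 2*(3) - 3*(-10) = 42; iterating: f(3)=42, f(4)=-139, f(5)=507, f(6)=-1925, f(7)=7206, f(8)=-26989, f(9)=101154, f(10)=-379058, f(11)=1420449, f(12)=-5322925, f(13)=19946847, f(14)=-74747738, f(15)=280105683, f(16)=-1049653066, f(17)=3933413778, f(18)=-14739864515; answer -14739864515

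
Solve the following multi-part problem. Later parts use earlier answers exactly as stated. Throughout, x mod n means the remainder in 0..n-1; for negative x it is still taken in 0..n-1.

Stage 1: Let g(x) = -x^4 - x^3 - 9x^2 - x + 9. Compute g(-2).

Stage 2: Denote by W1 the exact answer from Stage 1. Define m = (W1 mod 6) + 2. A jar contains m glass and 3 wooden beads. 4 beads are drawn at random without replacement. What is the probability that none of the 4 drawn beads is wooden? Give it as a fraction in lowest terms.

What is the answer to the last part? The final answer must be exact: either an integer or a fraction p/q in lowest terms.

Stage 1: -1*(-2)^4 - 1*(-2)^3 - 9*(-2)^2 - 1*(-2)^1 + 9 = (-16) + (8) + (-36) + (2) + (9) = -33; answer -33
Stage 2: W1 = -33; m = 5; total draws C(8,4) = 70; favorable C(5,4) = 5; P = 1/14; answer 1/14

1/14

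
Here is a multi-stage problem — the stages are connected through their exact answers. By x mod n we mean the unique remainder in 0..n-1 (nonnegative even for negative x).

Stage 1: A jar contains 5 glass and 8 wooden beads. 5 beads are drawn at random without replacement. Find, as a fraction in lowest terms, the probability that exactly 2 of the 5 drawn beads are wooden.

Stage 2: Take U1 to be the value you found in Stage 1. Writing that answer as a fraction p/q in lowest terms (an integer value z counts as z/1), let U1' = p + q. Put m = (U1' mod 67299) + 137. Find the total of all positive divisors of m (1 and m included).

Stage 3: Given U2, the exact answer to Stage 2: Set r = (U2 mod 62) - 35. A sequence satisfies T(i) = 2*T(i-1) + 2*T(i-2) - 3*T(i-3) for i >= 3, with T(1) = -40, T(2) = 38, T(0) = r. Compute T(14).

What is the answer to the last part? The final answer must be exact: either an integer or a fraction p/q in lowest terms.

Stage 1: total draws C(13,5) = 1287; favorable C(8,2)*C(5,3) = 280; P = 280/1287; answer 280/1287
Stage 2: U1 = 280/1287; threaded value p + q = 1567; m = 1704; 1704 = 2^3 * 3 * 71; sigma = (1 + 2 + 4 + 8) * (1 + 3) * (1 + 71) = 15 * 4 * 72 = 4320; answer 4320
Stage 3: U2 = 4320; r = 7; T(3) = 2*(38) + 2*(-40) - 3*(7) = -25; iterating: T(3)=-25, T(4)=146, T(5)=128, T(6)=623, T(7)=1064, T(8)=2990, T(9)=6239, T(10)=15266, T(11)=34040, T(12)=79895, T(13)=182072, T(14)=421814; answer 421814

421814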